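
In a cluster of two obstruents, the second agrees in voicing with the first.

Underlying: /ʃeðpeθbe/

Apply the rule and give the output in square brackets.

[ʃeðbeθpe]

/p/ after /ð/ (voiced) → [b]
/b/ after /θ/ (voiceless) → [p]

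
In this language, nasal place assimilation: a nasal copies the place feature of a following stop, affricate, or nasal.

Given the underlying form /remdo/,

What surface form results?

[rendo]

/m/ before /d/ (alveolar) → [n]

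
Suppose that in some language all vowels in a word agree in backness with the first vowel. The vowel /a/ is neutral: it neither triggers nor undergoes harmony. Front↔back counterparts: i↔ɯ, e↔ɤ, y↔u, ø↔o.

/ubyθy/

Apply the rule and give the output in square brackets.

/y/ harmonizes with /u/ ([+back]) → [u]
/y/ harmonizes with /u/ ([+back]) → [u]

[ubuθu]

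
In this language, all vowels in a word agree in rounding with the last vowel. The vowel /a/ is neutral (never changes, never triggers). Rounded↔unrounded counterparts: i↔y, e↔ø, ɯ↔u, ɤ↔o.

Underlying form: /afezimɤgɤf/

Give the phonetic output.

no segment meets the rule's conditions; no change.

[afezimɤgɤf]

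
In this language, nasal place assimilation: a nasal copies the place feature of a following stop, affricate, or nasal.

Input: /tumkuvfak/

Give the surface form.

/m/ before /k/ (velar) → [ŋ]

[tuŋkuvfak]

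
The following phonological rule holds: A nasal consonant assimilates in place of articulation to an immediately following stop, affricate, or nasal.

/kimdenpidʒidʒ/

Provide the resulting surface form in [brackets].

/m/ before /d/ (alveolar) → [n]
/n/ before /p/ (labial) → [m]

[kindempidʒidʒ]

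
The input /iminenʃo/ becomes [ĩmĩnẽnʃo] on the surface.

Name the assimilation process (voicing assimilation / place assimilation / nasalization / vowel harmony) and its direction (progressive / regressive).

nasalization, regressive

/i/→[ĩ] /i/→[ĩ] /e/→[ẽ].
Each target copies a feature from the following segment, so the direction is regressive.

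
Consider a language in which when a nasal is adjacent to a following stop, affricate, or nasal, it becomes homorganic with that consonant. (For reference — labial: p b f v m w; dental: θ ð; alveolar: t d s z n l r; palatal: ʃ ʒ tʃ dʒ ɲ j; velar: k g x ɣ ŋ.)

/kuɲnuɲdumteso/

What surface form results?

/ɲ/ before /n/ (alveolar) → [n]
/ɲ/ before /d/ (alveolar) → [n]
/m/ before /t/ (alveolar) → [n]

[kunnundunteso]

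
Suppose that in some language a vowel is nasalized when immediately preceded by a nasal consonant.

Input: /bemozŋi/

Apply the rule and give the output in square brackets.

/o/ after nasal /m/ → [õ]
/i/ after nasal /ŋ/ → [ĩ]

[bemõzŋĩ]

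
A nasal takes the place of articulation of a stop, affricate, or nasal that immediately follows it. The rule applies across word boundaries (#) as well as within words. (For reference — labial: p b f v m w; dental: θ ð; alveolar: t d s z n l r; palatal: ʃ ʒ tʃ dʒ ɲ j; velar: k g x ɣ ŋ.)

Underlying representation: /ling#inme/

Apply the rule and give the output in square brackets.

/n/ before /g/ (velar) → [ŋ]
/n/ before /m/ (labial) → [m]

[liŋg#imme]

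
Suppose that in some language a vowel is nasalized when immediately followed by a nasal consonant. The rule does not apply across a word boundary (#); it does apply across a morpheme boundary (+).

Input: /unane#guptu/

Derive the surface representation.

/u/ before nasal /n/ → [ũ]
/a/ before nasal /n/ → [ã]

[ũnãne#guptu]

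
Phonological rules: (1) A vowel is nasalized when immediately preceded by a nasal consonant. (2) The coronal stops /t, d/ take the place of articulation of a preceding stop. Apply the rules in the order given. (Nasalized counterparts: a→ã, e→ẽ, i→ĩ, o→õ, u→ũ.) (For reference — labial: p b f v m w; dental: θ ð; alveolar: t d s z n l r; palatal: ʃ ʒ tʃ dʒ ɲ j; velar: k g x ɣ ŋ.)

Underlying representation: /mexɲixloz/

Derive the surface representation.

Rule 1: /e/ after nasal /m/ → [ẽ]
Rule 1: /i/ after nasal /ɲ/ → [ĩ]
After rule 1: mẽxɲĩxloz
Rule 2: no segment meets the rule's conditions; no change.

[mẽxɲĩxloz]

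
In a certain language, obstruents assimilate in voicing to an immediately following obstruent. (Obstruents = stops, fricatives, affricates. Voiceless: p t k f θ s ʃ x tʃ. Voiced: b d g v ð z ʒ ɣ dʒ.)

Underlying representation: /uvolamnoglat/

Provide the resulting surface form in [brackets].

[uvolamnoglat]

no segment meets the rule's conditions; no change.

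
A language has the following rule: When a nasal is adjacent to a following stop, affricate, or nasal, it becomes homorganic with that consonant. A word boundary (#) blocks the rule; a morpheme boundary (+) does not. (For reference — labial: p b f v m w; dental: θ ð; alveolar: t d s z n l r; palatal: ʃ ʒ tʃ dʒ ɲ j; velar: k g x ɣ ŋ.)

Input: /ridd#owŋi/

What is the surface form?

no segment meets the rule's conditions; no change.

[ridd#owŋi]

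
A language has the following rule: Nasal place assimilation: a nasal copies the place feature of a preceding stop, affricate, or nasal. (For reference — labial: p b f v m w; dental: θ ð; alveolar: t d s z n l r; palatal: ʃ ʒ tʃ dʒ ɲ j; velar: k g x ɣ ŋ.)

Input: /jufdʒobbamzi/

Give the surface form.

[jufdʒobbamzi]

no segment meets the rule's conditions; no change.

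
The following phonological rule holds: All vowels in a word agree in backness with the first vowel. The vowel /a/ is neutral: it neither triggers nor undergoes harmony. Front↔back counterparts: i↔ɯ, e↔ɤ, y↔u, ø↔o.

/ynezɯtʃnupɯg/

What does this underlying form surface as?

[ynezitʃnypig]

/ɯ/ harmonizes with /y/ ([-back]) → [i]
/u/ harmonizes with /y/ ([-back]) → [y]
/ɯ/ harmonizes with /y/ ([-back]) → [i]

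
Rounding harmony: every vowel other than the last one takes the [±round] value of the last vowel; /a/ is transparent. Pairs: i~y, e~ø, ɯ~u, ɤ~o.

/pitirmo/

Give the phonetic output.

/i/ harmonizes with /o/ ([+round]) → [y]
/i/ harmonizes with /o/ ([+round]) → [y]

[pytyrmo]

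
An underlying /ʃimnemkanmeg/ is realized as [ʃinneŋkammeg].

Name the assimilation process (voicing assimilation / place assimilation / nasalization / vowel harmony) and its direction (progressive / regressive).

/m/→[n] /m/→[ŋ] /n/→[m].
Each target copies a feature from the following segment, so the direction is regressive.

place assimilation, regressive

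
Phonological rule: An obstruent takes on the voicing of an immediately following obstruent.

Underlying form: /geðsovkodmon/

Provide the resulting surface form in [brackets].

[geθsofkodmon]

/ð/ before /s/ (voiceless) → [θ]
/v/ before /k/ (voiceless) → [f]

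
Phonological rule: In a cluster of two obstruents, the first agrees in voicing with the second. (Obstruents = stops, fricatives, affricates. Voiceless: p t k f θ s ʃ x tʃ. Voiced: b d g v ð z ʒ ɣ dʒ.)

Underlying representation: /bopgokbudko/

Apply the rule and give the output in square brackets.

/p/ before /g/ (voiced) → [b]
/k/ before /b/ (voiced) → [g]
/d/ before /k/ (voiceless) → [t]

[bobgogbutko]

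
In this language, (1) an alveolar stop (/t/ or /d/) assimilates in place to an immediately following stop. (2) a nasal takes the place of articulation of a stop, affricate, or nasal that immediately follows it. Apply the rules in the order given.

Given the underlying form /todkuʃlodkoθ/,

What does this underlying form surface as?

[togkuʃlogkoθ]

Rule 1: /d/ before /k/ (velar) → [g]
Rule 1: /d/ before /k/ (velar) → [g]
After rule 1: togkuʃlogkoθ
Rule 2: no segment meets the rule's conditions; no change.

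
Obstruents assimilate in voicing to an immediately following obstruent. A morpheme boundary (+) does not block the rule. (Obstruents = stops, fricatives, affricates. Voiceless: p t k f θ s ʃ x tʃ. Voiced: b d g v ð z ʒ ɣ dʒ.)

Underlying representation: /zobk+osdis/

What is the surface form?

/b/ before /k/ (voiceless) → [p]
/s/ before /d/ (voiced) → [z]

[zopk+ozdis]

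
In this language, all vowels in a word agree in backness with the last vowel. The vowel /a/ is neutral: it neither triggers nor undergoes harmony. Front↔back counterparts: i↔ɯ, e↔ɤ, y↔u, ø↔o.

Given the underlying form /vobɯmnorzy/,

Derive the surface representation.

/o/ harmonizes with /y/ ([-back]) → [ø]
/ɯ/ harmonizes with /y/ ([-back]) → [i]
/o/ harmonizes with /y/ ([-back]) → [ø]

[vøbimnørzy]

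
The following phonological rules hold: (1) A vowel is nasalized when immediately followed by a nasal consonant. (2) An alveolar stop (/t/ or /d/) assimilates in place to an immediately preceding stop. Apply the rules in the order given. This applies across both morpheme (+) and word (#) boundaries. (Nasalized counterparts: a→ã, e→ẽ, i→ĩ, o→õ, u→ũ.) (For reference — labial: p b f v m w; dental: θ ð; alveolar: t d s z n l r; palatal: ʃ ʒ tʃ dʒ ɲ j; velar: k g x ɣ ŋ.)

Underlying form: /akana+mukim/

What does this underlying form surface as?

[akãnã+mukĩm]

Rule 1: /a/ before nasal /n/ → [ã]
Rule 1: /a/ before nasal /m/ → [ã]
Rule 1: /i/ before nasal /m/ → [ĩ]
After rule 1: akãnã+mukĩm
Rule 2: no segment meets the rule's conditions; no change.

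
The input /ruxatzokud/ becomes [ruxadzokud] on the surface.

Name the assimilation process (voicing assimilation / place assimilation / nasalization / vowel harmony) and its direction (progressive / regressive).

/t/→[d].
Each target copies a feature from the following segment, so the direction is regressive.

voicing assimilation, regressive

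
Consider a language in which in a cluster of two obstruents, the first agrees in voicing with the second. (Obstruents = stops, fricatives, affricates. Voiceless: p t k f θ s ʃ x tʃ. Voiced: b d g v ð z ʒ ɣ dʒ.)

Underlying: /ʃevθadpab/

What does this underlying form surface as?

[ʃefθatpab]

/v/ before /θ/ (voiceless) → [f]
/d/ before /p/ (voiceless) → [t]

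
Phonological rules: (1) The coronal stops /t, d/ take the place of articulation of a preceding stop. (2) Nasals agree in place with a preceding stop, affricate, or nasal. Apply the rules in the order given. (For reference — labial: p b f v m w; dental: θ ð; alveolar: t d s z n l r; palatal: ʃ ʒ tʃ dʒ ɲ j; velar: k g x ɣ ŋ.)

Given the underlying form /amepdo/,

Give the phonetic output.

Rule 1: /d/ after /p/ (labial) → [b]
After rule 1: amepbo
Rule 2: no segment meets the rule's conditions; no change.

[amepbo]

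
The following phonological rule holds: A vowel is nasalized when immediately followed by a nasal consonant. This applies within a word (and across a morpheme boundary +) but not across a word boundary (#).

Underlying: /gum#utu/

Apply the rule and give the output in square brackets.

/u/ before nasal /m/ → [ũ]

[gũm#utu]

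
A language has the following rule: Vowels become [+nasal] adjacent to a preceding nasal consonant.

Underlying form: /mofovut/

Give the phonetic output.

[mõfovut]

/o/ after nasal /m/ → [õ]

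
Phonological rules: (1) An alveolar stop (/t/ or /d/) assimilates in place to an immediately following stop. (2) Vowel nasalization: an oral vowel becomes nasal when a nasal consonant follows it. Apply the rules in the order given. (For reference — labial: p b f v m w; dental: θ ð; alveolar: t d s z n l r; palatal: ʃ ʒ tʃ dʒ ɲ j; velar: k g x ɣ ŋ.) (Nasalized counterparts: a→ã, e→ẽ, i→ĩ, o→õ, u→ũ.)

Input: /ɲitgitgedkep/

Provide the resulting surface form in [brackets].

[ɲikgikgegkep]

Rule 1: /t/ before /g/ (velar) → [k]
Rule 1: /t/ before /g/ (velar) → [k]
Rule 1: /d/ before /k/ (velar) → [g]
After rule 1: ɲikgikgegkep
Rule 2: no segment meets the rule's conditions; no change.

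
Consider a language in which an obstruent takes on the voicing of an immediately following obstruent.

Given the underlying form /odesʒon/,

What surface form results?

[odezʒon]

/s/ before /ʒ/ (voiced) → [z]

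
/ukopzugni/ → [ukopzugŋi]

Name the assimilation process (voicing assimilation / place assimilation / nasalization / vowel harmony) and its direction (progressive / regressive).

place assimilation, progressive

/n/→[ŋ].
Each target copies a feature from the preceding segment, so the direction is progressive.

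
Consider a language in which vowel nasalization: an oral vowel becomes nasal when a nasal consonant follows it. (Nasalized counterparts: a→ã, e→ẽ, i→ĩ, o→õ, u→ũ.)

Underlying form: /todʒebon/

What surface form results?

/o/ before nasal /n/ → [õ]

[todʒebõn]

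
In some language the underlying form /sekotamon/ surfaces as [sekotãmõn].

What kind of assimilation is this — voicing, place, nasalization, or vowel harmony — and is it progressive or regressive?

nasalization, regressive

/a/→[ã] /o/→[õ].
Each target copies a feature from the following segment, so the direction is regressive.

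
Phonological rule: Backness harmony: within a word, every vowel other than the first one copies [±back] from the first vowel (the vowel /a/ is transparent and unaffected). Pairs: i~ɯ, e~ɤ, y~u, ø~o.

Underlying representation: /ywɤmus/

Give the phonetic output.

/ɤ/ harmonizes with /y/ ([-back]) → [e]
/u/ harmonizes with /y/ ([-back]) → [y]

[ywemys]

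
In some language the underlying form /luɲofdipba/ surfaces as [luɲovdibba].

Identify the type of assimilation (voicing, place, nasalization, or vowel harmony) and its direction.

/f/→[v] /p/→[b].
Each target copies a feature from the following segment, so the direction is regressive.

voicing assimilation, regressive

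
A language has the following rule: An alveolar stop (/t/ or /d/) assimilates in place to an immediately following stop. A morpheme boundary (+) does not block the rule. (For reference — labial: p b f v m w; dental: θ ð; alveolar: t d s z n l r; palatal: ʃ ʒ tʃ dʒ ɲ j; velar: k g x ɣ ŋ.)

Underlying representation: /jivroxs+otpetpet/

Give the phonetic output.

/t/ before /p/ (labial) → [p]
/t/ before /p/ (labial) → [p]

[jivroxs+oppeppet]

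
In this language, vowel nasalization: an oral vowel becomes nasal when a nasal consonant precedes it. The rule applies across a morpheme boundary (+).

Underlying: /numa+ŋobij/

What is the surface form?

/u/ after nasal /n/ → [ũ]
/a/ after nasal /m/ → [ã]
/o/ after nasal /ŋ/ → [õ]

[nũmã+ŋõbij]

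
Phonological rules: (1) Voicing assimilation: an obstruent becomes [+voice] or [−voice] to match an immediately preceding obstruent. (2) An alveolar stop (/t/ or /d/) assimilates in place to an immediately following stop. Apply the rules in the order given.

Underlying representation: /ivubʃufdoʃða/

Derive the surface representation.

Rule 1: /ʃ/ after /b/ (voiced) → [ʒ]
Rule 1: /d/ after /f/ (voiceless) → [t]
Rule 1: /ð/ after /ʃ/ (voiceless) → [θ]
After rule 1: ivubʒuftoʃθa
Rule 2: no segment meets the rule's conditions; no change.

[ivubʒuftoʃθa]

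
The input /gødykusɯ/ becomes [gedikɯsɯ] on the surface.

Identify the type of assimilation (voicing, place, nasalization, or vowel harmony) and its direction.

/ø/→[e] /y/→[i] /u/→[ɯ].
Vowels agree with the last vowel, so the harmony is regressive.

vowel harmony, regressive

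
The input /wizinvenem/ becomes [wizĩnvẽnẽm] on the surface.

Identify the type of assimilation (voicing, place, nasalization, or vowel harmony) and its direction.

nasalization, regressive

/i/→[ĩ] /e/→[ẽ] /e/→[ẽ].
Each target copies a feature from the following segment, so the direction is regressive.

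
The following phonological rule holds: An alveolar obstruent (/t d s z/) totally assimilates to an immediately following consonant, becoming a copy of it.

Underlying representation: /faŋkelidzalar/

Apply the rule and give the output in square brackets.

/d/ before /z/ → [z] (total assimilation)

[faŋkelizzalar]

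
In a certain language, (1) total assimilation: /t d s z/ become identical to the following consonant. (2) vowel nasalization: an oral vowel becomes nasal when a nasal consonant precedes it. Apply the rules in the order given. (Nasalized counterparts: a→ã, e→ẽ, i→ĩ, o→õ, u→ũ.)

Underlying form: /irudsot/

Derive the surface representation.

Rule 1: /d/ before /s/ → [s] (total assimilation)
After rule 1: irussot
Rule 2: no segment meets the rule's conditions; no change.

[irussot]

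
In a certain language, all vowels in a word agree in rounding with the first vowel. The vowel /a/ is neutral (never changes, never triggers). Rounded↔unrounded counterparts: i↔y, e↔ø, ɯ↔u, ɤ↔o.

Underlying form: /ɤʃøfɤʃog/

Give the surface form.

[ɤʃefɤʃɤg]

/ø/ harmonizes with /ɤ/ ([-round]) → [e]
/o/ harmonizes with /ɤ/ ([-round]) → [ɤ]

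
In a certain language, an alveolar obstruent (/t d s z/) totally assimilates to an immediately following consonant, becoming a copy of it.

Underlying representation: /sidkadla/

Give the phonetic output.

/d/ before /k/ → [k] (total assimilation)
/d/ before /l/ → [l] (total assimilation)

[sikkalla]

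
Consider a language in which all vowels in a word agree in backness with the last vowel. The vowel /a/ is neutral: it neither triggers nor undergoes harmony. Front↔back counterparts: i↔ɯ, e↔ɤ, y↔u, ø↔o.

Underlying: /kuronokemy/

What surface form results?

/u/ harmonizes with /y/ ([-back]) → [y]
/o/ harmonizes with /y/ ([-back]) → [ø]
/o/ harmonizes with /y/ ([-back]) → [ø]

[kyrønøkemy]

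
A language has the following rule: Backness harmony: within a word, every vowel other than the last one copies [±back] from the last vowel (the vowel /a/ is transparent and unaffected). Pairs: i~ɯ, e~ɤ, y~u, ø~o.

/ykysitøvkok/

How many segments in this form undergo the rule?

4

/y/ harmonizes with /o/ ([+back]) → [u]
/y/ harmonizes with /o/ ([+back]) → [u]
/i/ harmonizes with /o/ ([+back]) → [ɯ]
/ø/ harmonizes with /o/ ([+back]) → [o]
4 segments change.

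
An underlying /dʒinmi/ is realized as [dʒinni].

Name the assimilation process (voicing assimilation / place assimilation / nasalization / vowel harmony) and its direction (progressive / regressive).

/m/→[n].
Each target copies a feature from the preceding segment, so the direction is progressive.

place assimilation, progressive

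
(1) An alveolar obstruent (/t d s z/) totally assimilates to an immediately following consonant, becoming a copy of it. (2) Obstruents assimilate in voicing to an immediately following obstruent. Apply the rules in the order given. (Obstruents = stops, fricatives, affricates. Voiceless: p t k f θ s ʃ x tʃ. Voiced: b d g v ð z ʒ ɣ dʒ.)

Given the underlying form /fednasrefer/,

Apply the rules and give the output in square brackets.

[fennarrefer]

Rule 1: /d/ before /n/ → [n] (total assimilation)
Rule 1: /s/ before /r/ → [r] (total assimilation)
After rule 1: fennarrefer
Rule 2: no segment meets the rule's conditions; no change.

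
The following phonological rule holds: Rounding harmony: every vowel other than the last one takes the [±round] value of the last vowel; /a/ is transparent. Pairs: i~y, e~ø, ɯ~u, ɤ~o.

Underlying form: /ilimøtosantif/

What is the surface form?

[ilimetɤsantif]

/ø/ harmonizes with /i/ ([-round]) → [e]
/o/ harmonizes with /i/ ([-round]) → [ɤ]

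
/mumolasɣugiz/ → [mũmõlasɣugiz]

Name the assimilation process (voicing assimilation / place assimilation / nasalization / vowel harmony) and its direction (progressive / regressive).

nasalization, progressive

/u/→[ũ] /o/→[õ].
Each target copies a feature from the preceding segment, so the direction is progressive.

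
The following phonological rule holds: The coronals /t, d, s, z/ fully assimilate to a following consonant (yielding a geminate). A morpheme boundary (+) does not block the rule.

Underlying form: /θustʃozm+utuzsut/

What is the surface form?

/s/ before /tʃ/ → [tʃ] (total assimilation)
/z/ before /m/ → [m] (total assimilation)
/z/ before /s/ → [s] (total assimilation)

[θutʃtʃomm+utussut]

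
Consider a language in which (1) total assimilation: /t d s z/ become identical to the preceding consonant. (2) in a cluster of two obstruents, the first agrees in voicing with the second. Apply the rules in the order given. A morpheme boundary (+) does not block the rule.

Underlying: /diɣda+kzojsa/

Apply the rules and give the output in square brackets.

[diɣɣa+kkojja]

Rule 1: /d/ after /ɣ/ → [ɣ] (total assimilation)
Rule 1: /z/ after /k/ → [k] (total assimilation)
Rule 1: /s/ after /j/ → [j] (total assimilation)
After rule 1: diɣɣa+kkojja
Rule 2: no segment meets the rule's conditions; no change.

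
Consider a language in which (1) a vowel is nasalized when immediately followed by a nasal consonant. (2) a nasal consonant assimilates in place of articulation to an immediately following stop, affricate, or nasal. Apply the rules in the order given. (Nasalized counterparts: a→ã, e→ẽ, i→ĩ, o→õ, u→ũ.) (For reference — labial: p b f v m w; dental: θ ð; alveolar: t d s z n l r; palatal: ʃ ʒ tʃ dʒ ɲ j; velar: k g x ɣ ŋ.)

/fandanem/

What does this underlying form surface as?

Rule 1: /a/ before nasal /n/ → [ã]
Rule 1: /a/ before nasal /n/ → [ã]
Rule 1: /e/ before nasal /m/ → [ẽ]
After rule 1: fãndãnẽm
Rule 2: no segment meets the rule's conditions; no change.

[fãndãnẽm]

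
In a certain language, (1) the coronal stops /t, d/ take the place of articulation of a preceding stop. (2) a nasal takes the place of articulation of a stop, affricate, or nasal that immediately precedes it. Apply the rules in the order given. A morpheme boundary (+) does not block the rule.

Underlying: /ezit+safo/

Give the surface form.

[ezit+safo]

Rule 1: no segment meets the rule's conditions; no change.
After rule 1: ezit+safo
Rule 2: no segment meets the rule's conditions; no change.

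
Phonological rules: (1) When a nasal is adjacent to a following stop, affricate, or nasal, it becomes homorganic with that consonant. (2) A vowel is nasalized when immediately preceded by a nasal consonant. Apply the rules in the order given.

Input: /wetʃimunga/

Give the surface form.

Rule 1: /n/ before /g/ (velar) → [ŋ]
After rule 1: wetʃimuŋga
Rule 2: /u/ after nasal /m/ → [ũ]

[wetʃimũŋga]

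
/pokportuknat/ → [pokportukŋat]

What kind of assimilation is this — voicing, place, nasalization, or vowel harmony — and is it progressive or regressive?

/n/→[ŋ].
Each target copies a feature from the preceding segment, so the direction is progressive.

place assimilation, progressive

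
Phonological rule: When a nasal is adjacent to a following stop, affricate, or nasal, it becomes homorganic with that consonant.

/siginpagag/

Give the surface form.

/n/ before /p/ (labial) → [m]

[sigimpagag]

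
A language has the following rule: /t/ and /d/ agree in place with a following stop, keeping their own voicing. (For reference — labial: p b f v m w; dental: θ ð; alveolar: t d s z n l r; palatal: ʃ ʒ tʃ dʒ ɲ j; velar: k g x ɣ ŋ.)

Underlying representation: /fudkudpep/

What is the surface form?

/d/ before /k/ (velar) → [g]
/d/ before /p/ (labial) → [b]

[fugkubpep]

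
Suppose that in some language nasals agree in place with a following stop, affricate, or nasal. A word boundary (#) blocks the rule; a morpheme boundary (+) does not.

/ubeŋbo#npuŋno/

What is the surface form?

[ubembo#mpunno]

/ŋ/ before /b/ (labial) → [m]
/n/ before /p/ (labial) → [m]
/ŋ/ before /n/ (alveolar) → [n]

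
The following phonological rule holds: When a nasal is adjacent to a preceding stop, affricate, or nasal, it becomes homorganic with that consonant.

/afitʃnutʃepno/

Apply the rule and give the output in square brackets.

/n/ after /tʃ/ (palatal) → [ɲ]
/n/ after /p/ (labial) → [m]

[afitʃɲutʃepmo]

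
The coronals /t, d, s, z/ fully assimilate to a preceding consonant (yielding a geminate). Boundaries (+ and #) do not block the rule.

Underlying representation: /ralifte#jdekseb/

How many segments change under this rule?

/t/ after /f/ → [f] (total assimilation)
/d/ after /j/ → [j] (total assimilation)
/s/ after /k/ → [k] (total assimilation)
3 segments change.

3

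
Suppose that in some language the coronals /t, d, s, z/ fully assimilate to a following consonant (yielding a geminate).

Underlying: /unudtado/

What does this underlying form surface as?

/d/ before /t/ → [t] (total assimilation)

[unuttado]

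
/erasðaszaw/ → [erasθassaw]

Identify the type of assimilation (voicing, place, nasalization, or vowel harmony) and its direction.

voicing assimilation, progressive

/ð/→[θ] /z/→[s].
Each target copies a feature from the preceding segment, so the direction is progressive.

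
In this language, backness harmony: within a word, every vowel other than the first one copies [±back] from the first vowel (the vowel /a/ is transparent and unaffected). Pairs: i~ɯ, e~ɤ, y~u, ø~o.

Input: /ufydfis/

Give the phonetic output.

[ufudfɯs]

/y/ harmonizes with /u/ ([+back]) → [u]
/i/ harmonizes with /u/ ([+back]) → [ɯ]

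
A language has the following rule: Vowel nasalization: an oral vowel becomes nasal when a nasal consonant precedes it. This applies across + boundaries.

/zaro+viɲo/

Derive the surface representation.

/o/ after nasal /ɲ/ → [õ]

[zaro+viɲõ]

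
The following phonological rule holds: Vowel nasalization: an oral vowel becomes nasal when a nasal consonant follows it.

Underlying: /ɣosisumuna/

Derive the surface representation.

[ɣosisũmũna]

/u/ before nasal /m/ → [ũ]
/u/ before nasal /n/ → [ũ]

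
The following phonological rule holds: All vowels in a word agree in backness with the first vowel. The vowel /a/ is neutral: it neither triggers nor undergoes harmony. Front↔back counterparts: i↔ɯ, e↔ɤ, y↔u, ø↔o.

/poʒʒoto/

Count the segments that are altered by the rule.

No segment meets the rule's conditions.

0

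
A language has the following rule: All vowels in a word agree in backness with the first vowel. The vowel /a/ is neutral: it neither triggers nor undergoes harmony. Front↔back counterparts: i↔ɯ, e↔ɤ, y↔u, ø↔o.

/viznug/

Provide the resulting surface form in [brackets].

[viznyg]

/u/ harmonizes with /i/ ([-back]) → [y]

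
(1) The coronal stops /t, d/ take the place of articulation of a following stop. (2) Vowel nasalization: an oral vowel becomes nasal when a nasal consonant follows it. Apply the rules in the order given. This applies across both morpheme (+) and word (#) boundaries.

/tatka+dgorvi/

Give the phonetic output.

Rule 1: /t/ before /k/ (velar) → [k]
Rule 1: /d/ before /g/ (velar) → [g]
After rule 1: takka+ggorvi
Rule 2: no segment meets the rule's conditions; no change.

[takka+ggorvi]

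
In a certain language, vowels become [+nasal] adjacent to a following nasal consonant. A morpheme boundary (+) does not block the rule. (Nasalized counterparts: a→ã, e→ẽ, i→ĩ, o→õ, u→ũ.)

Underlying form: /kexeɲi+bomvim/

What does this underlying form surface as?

/e/ before nasal /ɲ/ → [ẽ]
/o/ before nasal /m/ → [õ]
/i/ before nasal /m/ → [ĩ]

[kexẽɲi+bõmvĩm]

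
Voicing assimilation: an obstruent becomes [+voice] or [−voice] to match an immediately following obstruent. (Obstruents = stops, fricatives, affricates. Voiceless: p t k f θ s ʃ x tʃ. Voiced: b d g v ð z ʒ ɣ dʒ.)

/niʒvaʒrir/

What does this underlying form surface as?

[niʒvaʒrir]

no segment meets the rule's conditions; no change.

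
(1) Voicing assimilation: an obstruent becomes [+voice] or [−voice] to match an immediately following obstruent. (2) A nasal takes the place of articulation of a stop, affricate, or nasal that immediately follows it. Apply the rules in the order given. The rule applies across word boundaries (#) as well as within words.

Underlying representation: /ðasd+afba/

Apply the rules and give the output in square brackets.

Rule 1: /s/ before /d/ (voiced) → [z]
Rule 1: /f/ before /b/ (voiced) → [v]
After rule 1: ðazd+avba
Rule 2: no segment meets the rule's conditions; no change.

[ðazd+avba]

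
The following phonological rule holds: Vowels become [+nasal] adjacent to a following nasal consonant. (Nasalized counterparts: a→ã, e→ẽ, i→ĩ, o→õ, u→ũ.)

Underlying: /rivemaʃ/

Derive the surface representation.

/e/ before nasal /m/ → [ẽ]

[rivẽmaʃ]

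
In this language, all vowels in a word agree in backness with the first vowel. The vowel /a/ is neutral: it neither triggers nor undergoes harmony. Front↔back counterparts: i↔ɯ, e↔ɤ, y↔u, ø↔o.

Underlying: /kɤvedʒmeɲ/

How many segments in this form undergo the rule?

2

/e/ harmonizes with /ɤ/ ([+back]) → [ɤ]
/e/ harmonizes with /ɤ/ ([+back]) → [ɤ]
2 segments change.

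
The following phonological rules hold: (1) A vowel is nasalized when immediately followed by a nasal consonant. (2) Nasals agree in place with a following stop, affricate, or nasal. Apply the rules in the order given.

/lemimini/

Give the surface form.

[lẽmĩmĩni]

Rule 1: /e/ before nasal /m/ → [ẽ]
Rule 1: /i/ before nasal /m/ → [ĩ]
Rule 1: /i/ before nasal /n/ → [ĩ]
After rule 1: lẽmĩmĩni
Rule 2: no segment meets the rule's conditions; no change.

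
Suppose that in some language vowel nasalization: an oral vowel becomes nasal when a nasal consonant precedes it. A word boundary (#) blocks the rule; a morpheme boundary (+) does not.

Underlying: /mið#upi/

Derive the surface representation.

[mĩð#upi]

/i/ after nasal /m/ → [ĩ]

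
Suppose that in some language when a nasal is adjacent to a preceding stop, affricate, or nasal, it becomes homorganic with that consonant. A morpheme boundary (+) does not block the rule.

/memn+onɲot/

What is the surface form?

/n/ after /m/ (labial) → [m]
/ɲ/ after /n/ (alveolar) → [n]

[memm+onnot]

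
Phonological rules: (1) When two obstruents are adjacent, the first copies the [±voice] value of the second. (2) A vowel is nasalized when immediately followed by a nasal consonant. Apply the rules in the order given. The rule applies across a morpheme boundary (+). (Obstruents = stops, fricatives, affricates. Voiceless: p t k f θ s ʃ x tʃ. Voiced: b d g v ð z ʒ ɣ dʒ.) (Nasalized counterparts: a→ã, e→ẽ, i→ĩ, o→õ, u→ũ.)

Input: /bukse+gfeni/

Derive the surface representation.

Rule 1: /g/ before /f/ (voiceless) → [k]
After rule 1: bukse+kfeni
Rule 2: /e/ before nasal /n/ → [ẽ]

[bukse+kfẽni]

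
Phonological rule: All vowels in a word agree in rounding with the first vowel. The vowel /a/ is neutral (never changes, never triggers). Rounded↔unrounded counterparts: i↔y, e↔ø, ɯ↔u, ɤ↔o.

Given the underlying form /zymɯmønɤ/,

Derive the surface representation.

/ɯ/ harmonizes with /y/ ([+round]) → [u]
/ɤ/ harmonizes with /y/ ([+round]) → [o]

[zymumøno]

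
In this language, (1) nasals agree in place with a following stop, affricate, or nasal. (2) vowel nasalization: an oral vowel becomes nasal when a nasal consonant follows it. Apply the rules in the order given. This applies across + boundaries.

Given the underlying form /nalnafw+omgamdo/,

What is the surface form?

[nalnafw+õŋgãndo]

Rule 1: /m/ before /g/ (velar) → [ŋ]
Rule 1: /m/ before /d/ (alveolar) → [n]
After rule 1: nalnafw+oŋgando
Rule 2: /o/ before nasal /ŋ/ → [õ]
Rule 2: /a/ before nasal /n/ → [ã]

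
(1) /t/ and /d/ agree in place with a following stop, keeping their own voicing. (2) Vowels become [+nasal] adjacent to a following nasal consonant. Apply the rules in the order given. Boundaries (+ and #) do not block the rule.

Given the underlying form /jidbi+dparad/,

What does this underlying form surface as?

[jibbi+bparad]

Rule 1: /d/ before /b/ (labial) → [b]
Rule 1: /d/ before /p/ (labial) → [b]
After rule 1: jibbi+bparad
Rule 2: no segment meets the rule's conditions; no change.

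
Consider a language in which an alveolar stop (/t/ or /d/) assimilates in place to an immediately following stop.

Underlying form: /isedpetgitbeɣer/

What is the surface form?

[isebpekgipbeɣer]

/d/ before /p/ (labial) → [b]
/t/ before /g/ (velar) → [k]
/t/ before /b/ (labial) → [p]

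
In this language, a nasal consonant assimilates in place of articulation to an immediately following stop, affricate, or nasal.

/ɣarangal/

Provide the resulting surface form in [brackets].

/n/ before /g/ (velar) → [ŋ]

[ɣaraŋgal]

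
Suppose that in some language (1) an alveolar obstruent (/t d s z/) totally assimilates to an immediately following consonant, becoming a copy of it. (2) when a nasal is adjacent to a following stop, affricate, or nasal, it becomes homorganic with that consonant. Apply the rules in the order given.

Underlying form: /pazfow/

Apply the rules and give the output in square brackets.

[paffow]

Rule 1: /z/ before /f/ → [f] (total assimilation)
After rule 1: paffow
Rule 2: no segment meets the rule's conditions; no change.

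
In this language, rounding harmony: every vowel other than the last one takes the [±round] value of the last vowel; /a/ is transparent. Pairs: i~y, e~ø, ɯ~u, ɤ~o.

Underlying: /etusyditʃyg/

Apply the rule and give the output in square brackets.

/e/ harmonizes with /y/ ([+round]) → [ø]
/i/ harmonizes with /y/ ([+round]) → [y]

[øtusydytʃyg]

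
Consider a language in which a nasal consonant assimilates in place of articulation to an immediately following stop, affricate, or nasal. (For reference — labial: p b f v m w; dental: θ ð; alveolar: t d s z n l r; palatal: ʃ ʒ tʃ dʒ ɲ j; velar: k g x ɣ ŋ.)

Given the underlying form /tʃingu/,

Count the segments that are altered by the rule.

1

/n/ before /g/ (velar) → [ŋ]
1 segment changes.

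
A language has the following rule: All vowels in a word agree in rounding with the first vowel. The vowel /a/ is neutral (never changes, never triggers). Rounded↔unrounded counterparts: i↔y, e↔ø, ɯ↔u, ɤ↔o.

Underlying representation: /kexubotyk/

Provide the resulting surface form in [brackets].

/u/ harmonizes with /e/ ([-round]) → [ɯ]
/o/ harmonizes with /e/ ([-round]) → [ɤ]
/y/ harmonizes with /e/ ([-round]) → [i]

[kexɯbɤtik]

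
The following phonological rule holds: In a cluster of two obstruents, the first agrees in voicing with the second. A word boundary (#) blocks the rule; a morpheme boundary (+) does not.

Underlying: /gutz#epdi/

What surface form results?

/t/ before /z/ (voiced) → [d]
/p/ before /d/ (voiced) → [b]

[gudz#ebdi]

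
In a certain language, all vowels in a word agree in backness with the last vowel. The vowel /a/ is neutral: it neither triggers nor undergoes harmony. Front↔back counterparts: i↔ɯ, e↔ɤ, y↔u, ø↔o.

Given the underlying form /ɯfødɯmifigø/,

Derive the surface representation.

/ɯ/ harmonizes with /ø/ ([-back]) → [i]
/ɯ/ harmonizes with /ø/ ([-back]) → [i]

[ifødimifigø]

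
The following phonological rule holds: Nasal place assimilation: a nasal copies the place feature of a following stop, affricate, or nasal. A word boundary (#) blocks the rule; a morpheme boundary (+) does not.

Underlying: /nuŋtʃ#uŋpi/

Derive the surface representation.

/ŋ/ before /tʃ/ (palatal) → [ɲ]
/ŋ/ before /p/ (labial) → [m]

[nuɲtʃ#umpi]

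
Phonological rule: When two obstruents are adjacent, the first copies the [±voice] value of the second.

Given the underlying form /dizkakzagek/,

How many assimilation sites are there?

2

/z/ before /k/ (voiceless) → [s]
/k/ before /z/ (voiced) → [g]
2 segments change.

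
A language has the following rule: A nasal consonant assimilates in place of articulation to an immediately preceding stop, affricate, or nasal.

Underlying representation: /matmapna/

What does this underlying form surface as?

[matnapma]

/m/ after /t/ (alveolar) → [n]
/n/ after /p/ (labial) → [m]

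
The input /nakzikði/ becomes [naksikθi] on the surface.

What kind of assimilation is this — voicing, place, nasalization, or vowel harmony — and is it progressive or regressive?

/z/→[s] /ð/→[θ].
Each target copies a feature from the preceding segment, so the direction is progressive.

voicing assimilation, progressive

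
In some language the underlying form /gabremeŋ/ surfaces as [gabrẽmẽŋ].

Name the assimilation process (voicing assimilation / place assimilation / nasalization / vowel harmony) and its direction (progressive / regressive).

nasalization, regressive

/e/→[ẽ] /e/→[ẽ].
Each target copies a feature from the following segment, so the direction is regressive.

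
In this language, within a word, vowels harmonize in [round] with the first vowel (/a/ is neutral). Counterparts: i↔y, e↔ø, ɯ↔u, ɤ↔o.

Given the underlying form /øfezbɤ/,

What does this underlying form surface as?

/e/ harmonizes with /ø/ ([+round]) → [ø]
/ɤ/ harmonizes with /ø/ ([+round]) → [o]

[øføzbo]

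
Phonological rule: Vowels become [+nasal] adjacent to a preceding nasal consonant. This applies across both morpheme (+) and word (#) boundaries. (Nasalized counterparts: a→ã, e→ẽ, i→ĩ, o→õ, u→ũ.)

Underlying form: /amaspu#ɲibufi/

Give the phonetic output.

/a/ after nasal /m/ → [ã]
/i/ after nasal /ɲ/ → [ĩ]

[amãspu#ɲĩbufi]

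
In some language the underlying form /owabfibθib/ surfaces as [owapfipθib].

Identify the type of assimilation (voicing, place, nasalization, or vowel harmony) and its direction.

voicing assimilation, regressive

/b/→[p] /b/→[p].
Each target copies a feature from the following segment, so the direction is regressive.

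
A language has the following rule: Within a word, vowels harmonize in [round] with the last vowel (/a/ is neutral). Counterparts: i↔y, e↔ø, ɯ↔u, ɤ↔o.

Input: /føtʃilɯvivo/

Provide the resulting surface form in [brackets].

/i/ harmonizes with /o/ ([+round]) → [y]
/ɯ/ harmonizes with /o/ ([+round]) → [u]
/i/ harmonizes with /o/ ([+round]) → [y]

[føtʃyluvyvo]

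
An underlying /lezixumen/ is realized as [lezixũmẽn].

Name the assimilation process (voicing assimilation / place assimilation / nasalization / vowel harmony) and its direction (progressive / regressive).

nasalization, regressive

/u/→[ũ] /e/→[ẽ].
Each target copies a feature from the following segment, so the direction is regressive.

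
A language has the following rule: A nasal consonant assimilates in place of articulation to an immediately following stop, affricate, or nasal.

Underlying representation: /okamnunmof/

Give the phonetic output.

/m/ before /n/ (alveolar) → [n]
/n/ before /m/ (labial) → [m]

[okannummof]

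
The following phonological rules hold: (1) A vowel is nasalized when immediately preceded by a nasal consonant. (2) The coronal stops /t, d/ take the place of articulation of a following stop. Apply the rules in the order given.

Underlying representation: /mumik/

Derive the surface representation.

Rule 1: /u/ after nasal /m/ → [ũ]
Rule 1: /i/ after nasal /m/ → [ĩ]
After rule 1: mũmĩk
Rule 2: no segment meets the rule's conditions; no change.

[mũmĩk]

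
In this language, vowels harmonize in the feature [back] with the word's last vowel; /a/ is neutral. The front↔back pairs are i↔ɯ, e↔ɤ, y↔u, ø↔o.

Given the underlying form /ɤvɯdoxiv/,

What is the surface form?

[evidøxiv]

/ɤ/ harmonizes with /i/ ([-back]) → [e]
/ɯ/ harmonizes with /i/ ([-back]) → [i]
/o/ harmonizes with /i/ ([-back]) → [ø]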